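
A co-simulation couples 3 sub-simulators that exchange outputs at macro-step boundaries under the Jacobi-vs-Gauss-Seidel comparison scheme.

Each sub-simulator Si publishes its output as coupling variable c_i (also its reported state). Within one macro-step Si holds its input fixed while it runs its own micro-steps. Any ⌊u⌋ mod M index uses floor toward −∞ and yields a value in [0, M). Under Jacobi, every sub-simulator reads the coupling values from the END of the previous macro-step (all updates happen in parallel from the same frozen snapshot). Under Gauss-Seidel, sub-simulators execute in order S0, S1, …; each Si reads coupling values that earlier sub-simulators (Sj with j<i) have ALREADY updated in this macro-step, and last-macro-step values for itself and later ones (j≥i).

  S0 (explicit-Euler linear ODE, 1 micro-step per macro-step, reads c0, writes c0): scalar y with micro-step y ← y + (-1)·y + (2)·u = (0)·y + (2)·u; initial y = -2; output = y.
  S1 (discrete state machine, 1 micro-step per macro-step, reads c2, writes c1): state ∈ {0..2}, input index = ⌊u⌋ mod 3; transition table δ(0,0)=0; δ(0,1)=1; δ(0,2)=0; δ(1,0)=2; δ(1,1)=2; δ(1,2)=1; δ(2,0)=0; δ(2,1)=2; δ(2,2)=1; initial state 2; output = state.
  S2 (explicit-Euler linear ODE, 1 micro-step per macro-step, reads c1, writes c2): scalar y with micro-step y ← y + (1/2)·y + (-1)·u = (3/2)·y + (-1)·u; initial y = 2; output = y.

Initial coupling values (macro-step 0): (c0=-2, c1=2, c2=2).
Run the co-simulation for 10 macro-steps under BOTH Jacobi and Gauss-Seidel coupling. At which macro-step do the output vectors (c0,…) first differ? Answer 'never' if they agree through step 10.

[Jacobi] macro 1: S0 reads c0=-2 → after 1×micro: -4; S1 reads c2=2 → after 1×micro: 1; S2 reads c1=2 → after 1×micro: 1 ⇒ (c0=-4, c1=1, c2=1)
[Jacobi] macro 2: S0 reads c0=-4 → after 1×micro: -8; S1 reads c2=1 → after 1×micro: 2; S2 reads c1=1 → after 1×micro: 1/2 ⇒ (c0=-8, c1=2, c2=1/2)
[Jacobi] macro 3: S0 reads c0=-8 → after 1×micro: -16; S1 reads c2=1/2 → after 1×micro: 0; S2 reads c1=2 → after 1×micro: -5/4 ⇒ (c0=-16, c1=0, c2=-5/4)
[Jacobi] macro 4: S0 reads c0=-16 → after 1×micro: -32; S1 reads c2=-5/4 → after 1×micro: 1; S2 reads c1=0 → after 1×micro: -15/8 ⇒ (c0=-32, c1=1, c2=-15/8)
[Jacobi] macro 5: S0 reads c0=-32 → after 1×micro: -64; S1 reads c2=-15/8 → after 1×micro: 2; S2 reads c1=1 → after 1×micro: -61/16 ⇒ (c0=-64, c1=2, c2=-61/16)
[Jacobi] macro 6: S0 reads c0=-64 → after 1×micro: -128; S1 reads c2=-61/16 → after 1×micro: 1; S2 reads c1=2 → after 1×micro: -247/32 ⇒ (c0=-128, c1=1, c2=-247/32)
[Jacobi] macro 7: S0 reads c0=-128 → after 1×micro: -256; S1 reads c2=-247/32 → after 1×micro: 2; S2 reads c1=1 → after 1×micro: -805/64 ⇒ (c0=-256, c1=2, c2=-805/64)
[Jacobi] macro 8: S0 reads c0=-256 → after 1×micro: -512; S1 reads c2=-805/64 → after 1×micro: 1; S2 reads c1=2 → after 1×micro: -2671/128 ⇒ (c0=-512, c1=1, c2=-2671/128)
[Jacobi] macro 9: S0 reads c0=-512 → after 1×micro: -1024; S1 reads c2=-2671/128 → after 1×micro: 2; S2 reads c1=1 → after 1×micro: -8269/256 ⇒ (c0=-1024, c1=2, c2=-8269/256)
[Jacobi] macro 10: S0 reads c0=-1024 → after 1×micro: -2048; S1 reads c2=-8269/256 → after 1×micro: 0; S2 reads c1=2 → after 1×micro: -25831/512 ⇒ (c0=-2048, c1=0, c2=-25831/512)
[Gauss-Seidel] macro 1: S0 reads c0=-2 → after 1×micro: -4; S1 reads c2=2 → after 1×micro: 1; S2 reads c1=1 → after 1×micro: 2 ⇒ (c0=-4, c1=1, c2=2)
[Gauss-Seidel] macro 2: S0 reads c0=-4 → after 1×micro: -8; S1 reads c2=2 → after 1×micro: 1; S2 reads c1=1 → after 1×micro: 2 ⇒ (c0=-8, c1=1, c2=2)
[Gauss-Seidel] macro 3: S0 reads c0=-8 → after 1×micro: -16; S1 reads c2=2 → after 1×micro: 1; S2 reads c1=1 → after 1×micro: 2 ⇒ (c0=-16, c1=1, c2=2)
[Gauss-Seidel] macro 4: S0 reads c0=-16 → after 1×micro: -32; S1 reads c2=2 → after 1×micro: 1; S2 reads c1=1 → after 1×micro: 2 ⇒ (c0=-32, c1=1, c2=2)
[Gauss-Seidel] macro 5: S0 reads c0=-32 → after 1×micro: -64; S1 reads c2=2 → after 1×micro: 1; S2 reads c1=1 → after 1×micro: 2 ⇒ (c0=-64, c1=1, c2=2)
[Gauss-Seidel] macro 6: S0 reads c0=-64 → after 1×micro: -128; S1 reads c2=2 → after 1×micro: 1; S2 reads c1=1 → after 1×micro: 2 ⇒ (c0=-128, c1=1, c2=2)
[Gauss-Seidel] macro 7: S0 reads c0=-128 → after 1×micro: -256; S1 reads c2=2 → after 1×micro: 1; S2 reads c1=1 → after 1×micro: 2 ⇒ (c0=-256, c1=1, c2=2)
[Gauss-Seidel] macro 8: S0 reads c0=-256 → after 1×micro: -512; S1 reads c2=2 → after 1×micro: 1; S2 reads c1=1 → after 1×micro: 2 ⇒ (c0=-512, c1=1, c2=2)
[Gauss-Seidel] macro 9: S0 reads c0=-512 → after 1×micro: -1024; S1 reads c2=2 → after 1×micro: 1; S2 reads c1=1 → after 1×micro: 2 ⇒ (c0=-1024, c1=1, c2=2)
[Gauss-Seidel] macro 10: S0 reads c0=-1024 → after 1×micro: -2048; S1 reads c2=2 → after 1×micro: 1; S2 reads c1=1 → after 1×micro: 2 ⇒ (c0=-2048, c1=1, c2=2)

first divergence at macro-step: 1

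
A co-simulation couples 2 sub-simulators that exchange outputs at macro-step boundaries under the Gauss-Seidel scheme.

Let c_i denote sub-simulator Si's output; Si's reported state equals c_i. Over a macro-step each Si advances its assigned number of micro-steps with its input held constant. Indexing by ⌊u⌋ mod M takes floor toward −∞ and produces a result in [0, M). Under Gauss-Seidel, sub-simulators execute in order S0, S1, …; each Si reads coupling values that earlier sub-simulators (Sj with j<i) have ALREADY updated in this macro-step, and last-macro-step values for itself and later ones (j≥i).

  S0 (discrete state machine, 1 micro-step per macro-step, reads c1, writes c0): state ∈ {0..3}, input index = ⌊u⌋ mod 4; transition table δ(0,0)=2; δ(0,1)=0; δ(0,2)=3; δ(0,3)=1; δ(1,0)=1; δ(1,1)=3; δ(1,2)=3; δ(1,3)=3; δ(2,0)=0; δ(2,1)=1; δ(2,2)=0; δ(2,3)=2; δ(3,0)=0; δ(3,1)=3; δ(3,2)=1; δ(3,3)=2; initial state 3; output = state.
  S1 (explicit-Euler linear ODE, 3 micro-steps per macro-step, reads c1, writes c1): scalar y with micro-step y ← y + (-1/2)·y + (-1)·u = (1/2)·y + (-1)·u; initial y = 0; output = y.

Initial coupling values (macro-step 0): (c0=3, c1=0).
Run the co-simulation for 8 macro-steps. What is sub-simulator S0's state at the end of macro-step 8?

macro 1: S0 reads c1=0 → after 1×micro: 0; S1 reads c1=0 → after 3×micro: 0 ⇒ (c0=0, c1=0)
macro 2: S0 reads c1=0 → after 1×micro: 2; S1 reads c1=0 → after 3×micro: 0 ⇒ (c0=2, c1=0)
macro 3: S0 reads c1=0 → after 1×micro: 0; S1 reads c1=0 → after 3×micro: 0 ⇒ (c0=0, c1=0)
macro 4: S0 reads c1=0 → after 1×micro: 2; S1 reads c1=0 → after 3×micro: 0 ⇒ (c0=2, c1=0)
macro 5: S0 reads c1=0 → after 1×micro: 0; S1 reads c1=0 → after 3×micro: 0 ⇒ (c0=0, c1=0)
macro 6: S0 reads c1=0 → after 1×micro: 2; S1 reads c1=0 → after 3×micro: 0 ⇒ (c0=2, c1=0)
macro 7: S0 reads c1=0 → after 1×micro: 0; S1 reads c1=0 → after 3×micro: 0 ⇒ (c0=0, c1=0)
macro 8: S0 reads c1=0 → after 1×micro: 2; S1 reads c1=0 → after 3×micro: 0 ⇒ (c0=2, c1=0)

S0 state at macro-step 8 = 2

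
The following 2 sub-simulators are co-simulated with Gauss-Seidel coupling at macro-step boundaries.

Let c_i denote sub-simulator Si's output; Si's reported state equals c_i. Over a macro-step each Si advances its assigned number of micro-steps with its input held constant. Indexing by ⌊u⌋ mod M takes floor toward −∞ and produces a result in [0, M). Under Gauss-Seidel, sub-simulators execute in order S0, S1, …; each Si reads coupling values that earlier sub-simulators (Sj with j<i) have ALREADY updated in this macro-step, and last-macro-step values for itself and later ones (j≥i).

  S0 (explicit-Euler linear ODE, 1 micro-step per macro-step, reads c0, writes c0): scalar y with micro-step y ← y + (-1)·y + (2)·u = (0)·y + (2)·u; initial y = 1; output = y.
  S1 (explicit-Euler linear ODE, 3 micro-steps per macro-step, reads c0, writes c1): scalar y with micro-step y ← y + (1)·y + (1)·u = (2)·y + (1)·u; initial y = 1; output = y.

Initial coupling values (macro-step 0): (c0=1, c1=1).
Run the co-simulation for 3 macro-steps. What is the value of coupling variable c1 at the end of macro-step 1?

c1 at macro-step 1 = 22

macro 1: S0 reads c0=1 → after 1×micro: 2; S1 reads c0=2 → after 3×micro: 22 ⇒ (c0=2, c1=22)
macro 2: S0 reads c0=2 → after 1×micro: 4; S1 reads c0=4 → after 3×micro: 204 ⇒ (c0=4, c1=204)
macro 3: S0 reads c0=4 → after 1×micro: 8; S1 reads c0=8 → after 3×micro: 1688 ⇒ (c0=8, c1=1688)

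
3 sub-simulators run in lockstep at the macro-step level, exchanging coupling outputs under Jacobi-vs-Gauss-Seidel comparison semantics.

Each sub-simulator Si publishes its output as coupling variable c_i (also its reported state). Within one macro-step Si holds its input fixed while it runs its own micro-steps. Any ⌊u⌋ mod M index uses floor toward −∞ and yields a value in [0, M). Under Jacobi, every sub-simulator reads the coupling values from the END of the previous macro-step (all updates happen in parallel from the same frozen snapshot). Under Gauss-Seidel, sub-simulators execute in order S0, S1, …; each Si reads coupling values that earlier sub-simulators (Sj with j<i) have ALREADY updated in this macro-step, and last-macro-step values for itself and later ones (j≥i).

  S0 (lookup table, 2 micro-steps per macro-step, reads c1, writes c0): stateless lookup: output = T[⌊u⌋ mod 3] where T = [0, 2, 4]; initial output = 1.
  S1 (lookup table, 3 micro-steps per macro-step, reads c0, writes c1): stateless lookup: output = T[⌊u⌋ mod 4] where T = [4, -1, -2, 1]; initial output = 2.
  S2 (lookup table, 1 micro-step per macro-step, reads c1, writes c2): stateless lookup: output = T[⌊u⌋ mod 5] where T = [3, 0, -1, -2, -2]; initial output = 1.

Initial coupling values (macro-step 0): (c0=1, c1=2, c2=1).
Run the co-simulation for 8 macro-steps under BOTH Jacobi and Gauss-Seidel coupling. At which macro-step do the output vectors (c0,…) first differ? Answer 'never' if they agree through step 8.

[Jacobi] macro 1: S0 reads c1=2 → after 2×micro: 4; S1 reads c0=1 → after 3×micro: -1; S2 reads c1=2 → after 1×micro: -1 ⇒ (c0=4, c1=-1, c2=-1)
[Jacobi] macro 2: S0 reads c1=-1 → after 2×micro: 4; S1 reads c0=4 → after 3×micro: 4; S2 reads c1=-1 → after 1×micro: -2 ⇒ (c0=4, c1=4, c2=-2)
[Jacobi] macro 3: S0 reads c1=4 → after 2×micro: 2; S1 reads c0=4 → after 3×micro: 4; S2 reads c1=4 → after 1×micro: -2 ⇒ (c0=2, c1=4, c2=-2)
[Jacobi] macro 4: S0 reads c1=4 → after 2×micro: 2; S1 reads c0=2 → after 3×micro: -2; S2 reads c1=4 → after 1×micro: -2 ⇒ (c0=2, c1=-2, c2=-2)
[Jacobi] macro 5: S0 reads c1=-2 → after 2×micro: 2; S1 reads c0=2 → after 3×micro: -2; S2 reads c1=-2 → after 1×micro: -2 ⇒ (c0=2, c1=-2, c2=-2)
[Jacobi] macro 6: S0 reads c1=-2 → after 2×micro: 2; S1 reads c0=2 → after 3×micro: -2; S2 reads c1=-2 → after 1×micro: -2 ⇒ (c0=2, c1=-2, c2=-2)
[Jacobi] macro 7: S0 reads c1=-2 → after 2×micro: 2; S1 reads c0=2 → after 3×micro: -2; S2 reads c1=-2 → after 1×micro: -2 ⇒ (c0=2, c1=-2, c2=-2)
[Jacobi] macro 8: S0 reads c1=-2 → after 2×micro: 2; S1 reads c0=2 → after 3×micro: -2; S2 reads c1=-2 → after 1×micro: -2 ⇒ (c0=2, c1=-2, c2=-2)
[Gauss-Seidel] macro 1: S0 reads c1=2 → after 2×micro: 4; S1 reads c0=4 → after 3×micro: 4; S2 reads c1=4 → after 1×micro: -2 ⇒ (c0=4, c1=4, c2=-2)
[Gauss-Seidel] macro 2: S0 reads c1=4 → after 2×micro: 2; S1 reads c0=2 → after 3×micro: -2; S2 reads c1=-2 → after 1×micro: -2 ⇒ (c0=2, c1=-2, c2=-2)
[Gauss-Seidel] macro 3: S0 reads c1=-2 → after 2×micro: 2; S1 reads c0=2 → after 3×micro: -2; S2 reads c1=-2 → after 1×micro: -2 ⇒ (c0=2, c1=-2, c2=-2)
[Gauss-Seidel] macro 4: S0 reads c1=-2 → after 2×micro: 2; S1 reads c0=2 → after 3×micro: -2; S2 reads c1=-2 → after 1×micro: -2 ⇒ (c0=2, c1=-2, c2=-2)
[Gauss-Seidel] macro 5: S0 reads c1=-2 → after 2×micro: 2; S1 reads c0=2 → after 3×micro: -2; S2 reads c1=-2 → after 1×micro: -2 ⇒ (c0=2, c1=-2, c2=-2)
[Gauss-Seidel] macro 6: S0 reads c1=-2 → after 2×micro: 2; S1 reads c0=2 → after 3×micro: -2; S2 reads c1=-2 → after 1×micro: -2 ⇒ (c0=2, c1=-2, c2=-2)
[Gauss-Seidel] macro 7: S0 reads c1=-2 → after 2×micro: 2; S1 reads c0=2 → after 3×micro: -2; S2 reads c1=-2 → after 1×micro: -2 ⇒ (c0=2, c1=-2, c2=-2)
[Gauss-Seidel] macro 8: S0 reads c1=-2 → after 2×micro: 2; S1 reads c0=2 → after 3×micro: -2; S2 reads c1=-2 → after 1×micro: -2 ⇒ (c0=2, c1=-2, c2=-2)

first divergence at macro-step: 1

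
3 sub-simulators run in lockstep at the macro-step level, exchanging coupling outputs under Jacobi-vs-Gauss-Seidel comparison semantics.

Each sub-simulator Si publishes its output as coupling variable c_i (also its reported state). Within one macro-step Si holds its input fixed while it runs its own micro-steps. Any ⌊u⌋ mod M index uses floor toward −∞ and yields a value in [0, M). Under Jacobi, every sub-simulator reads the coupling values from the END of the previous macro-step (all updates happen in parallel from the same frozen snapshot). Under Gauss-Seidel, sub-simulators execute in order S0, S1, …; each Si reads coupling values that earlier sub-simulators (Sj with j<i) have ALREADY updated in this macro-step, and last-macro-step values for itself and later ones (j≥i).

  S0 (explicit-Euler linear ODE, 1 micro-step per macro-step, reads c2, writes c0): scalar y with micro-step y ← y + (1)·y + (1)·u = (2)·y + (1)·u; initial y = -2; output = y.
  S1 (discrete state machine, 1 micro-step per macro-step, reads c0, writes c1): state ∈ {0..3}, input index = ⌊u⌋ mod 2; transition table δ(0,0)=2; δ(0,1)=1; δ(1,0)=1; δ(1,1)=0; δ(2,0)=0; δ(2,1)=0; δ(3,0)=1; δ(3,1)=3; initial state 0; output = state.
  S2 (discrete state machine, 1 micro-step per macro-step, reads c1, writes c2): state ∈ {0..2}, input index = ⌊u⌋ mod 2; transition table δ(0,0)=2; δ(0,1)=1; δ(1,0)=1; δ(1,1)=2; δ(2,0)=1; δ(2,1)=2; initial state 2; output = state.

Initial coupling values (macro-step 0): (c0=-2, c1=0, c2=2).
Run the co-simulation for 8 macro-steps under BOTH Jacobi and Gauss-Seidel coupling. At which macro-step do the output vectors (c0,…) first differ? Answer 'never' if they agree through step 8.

[Jacobi] macro 1: S0 reads c2=2 → after 1×micro: -2; S1 reads c0=-2 → after 1×micro: 2; S2 reads c1=0 → after 1×micro: 1 ⇒ (c0=-2, c1=2, c2=1)
[Jacobi] macro 2: S0 reads c2=1 → after 1×micro: -3; S1 reads c0=-2 → after 1×micro: 0; S2 reads c1=2 → after 1×micro: 1 ⇒ (c0=-3, c1=0, c2=1)
[Jacobi] macro 3: S0 reads c2=1 → after 1×micro: -5; S1 reads c0=-3 → after 1×micro: 1; S2 reads c1=0 → after 1×micro: 1 ⇒ (c0=-5, c1=1, c2=1)
[Jacobi] macro 4: S0 reads c2=1 → after 1×micro: -9; S1 reads c0=-5 → after 1×micro: 0; S2 reads c1=1 → after 1×micro: 2 ⇒ (c0=-9, c1=0, c2=2)
[Jacobi] macro 5: S0 reads c2=2 → after 1×micro: -16; S1 reads c0=-9 → after 1×micro: 1; S2 reads c1=0 → after 1×micro: 1 ⇒ (c0=-16, c1=1, c2=1)
[Jacobi] macro 6: S0 reads c2=1 → after 1×micro: -31; S1 reads c0=-16 → after 1×micro: 1; S2 reads c1=1 → after 1×micro: 2 ⇒ (c0=-31, c1=1, c2=2)
[Jacobi] macro 7: S0 reads c2=2 → after 1×micro: -60; S1 reads c0=-31 → after 1×micro: 0; S2 reads c1=1 → after 1×micro: 2 ⇒ (c0=-60, c1=0, c2=2)
[Jacobi] macro 8: S0 reads c2=2 → after 1×micro: -118; S1 reads c0=-60 → after 1×micro: 2; S2 reads c1=0 → after 1×micro: 1 ⇒ (c0=-118, c1=2, c2=1)
[Gauss-Seidel] macro 1: S0 reads c2=2 → after 1×micro: -2; S1 reads c0=-2 → after 1×micro: 2; S2 reads c1=2 → after 1×micro: 1 ⇒ (c0=-2, c1=2, c2=1)
[Gauss-Seidel] macro 2: S0 reads c2=1 → after 1×micro: -3; S1 reads c0=-3 → after 1×micro: 0; S2 reads c1=0 → after 1×micro: 1 ⇒ (c0=-3, c1=0, c2=1)
[Gauss-Seidel] macro 3: S0 reads c2=1 → after 1×micro: -5; S1 reads c0=-5 → after 1×micro: 1; S2 reads c1=1 → after 1×micro: 2 ⇒ (c0=-5, c1=1, c2=2)
[Gauss-Seidel] macro 4: S0 reads c2=2 → after 1×micro: -8; S1 reads c0=-8 → after 1×micro: 1; S2 reads c1=1 → after 1×micro: 2 ⇒ (c0=-8, c1=1, c2=2)
[Gauss-Seidel] macro 5: S0 reads c2=2 → after 1×micro: -14; S1 reads c0=-14 → after 1×micro: 1; S2 reads c1=1 → after 1×micro: 2 ⇒ (c0=-14, c1=1, c2=2)
[Gauss-Seidel] macro 6: S0 reads c2=2 → after 1×micro: -26; S1 reads c0=-26 → after 1×micro: 1; S2 reads c1=1 → after 1×micro: 2 ⇒ (c0=-26, c1=1, c2=2)
[Gauss-Seidel] macro 7: S0 reads c2=2 → after 1×micro: -50; S1 reads c0=-50 → after 1×micro: 1; S2 reads c1=1 → after 1×micro: 2 ⇒ (c0=-50, c1=1, c2=2)
[Gauss-Seidel] macro 8: S0 reads c2=2 → after 1×micro: -98; S1 reads c0=-98 → after 1×micro: 1; S2 reads c1=1 → after 1×micro: 2 ⇒ (c0=-98, c1=1, c2=2)

first divergence at macro-step: 3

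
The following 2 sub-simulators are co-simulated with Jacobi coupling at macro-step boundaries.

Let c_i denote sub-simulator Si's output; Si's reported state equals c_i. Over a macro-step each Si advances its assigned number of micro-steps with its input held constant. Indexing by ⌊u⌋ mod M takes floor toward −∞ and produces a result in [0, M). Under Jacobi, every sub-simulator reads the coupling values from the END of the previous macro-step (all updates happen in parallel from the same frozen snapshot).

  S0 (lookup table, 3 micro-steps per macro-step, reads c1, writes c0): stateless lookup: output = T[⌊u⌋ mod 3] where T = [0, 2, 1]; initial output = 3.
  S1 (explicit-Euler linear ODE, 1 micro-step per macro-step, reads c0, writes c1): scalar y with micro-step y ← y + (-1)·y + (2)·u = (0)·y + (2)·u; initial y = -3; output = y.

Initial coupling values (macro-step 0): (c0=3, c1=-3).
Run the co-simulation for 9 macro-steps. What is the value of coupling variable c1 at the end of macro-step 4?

macro 1: S0 reads c1=-3 → after 3×micro: 0; S1 reads c0=3 → after 1×micro: 6 ⇒ (c0=0, c1=6)
macro 2: S0 reads c1=6 → after 3×micro: 0; S1 reads c0=0 → after 1×micro: 0 ⇒ (c0=0, c1=0)
macro 3: S0 reads c1=0 → after 3×micro: 0; S1 reads c0=0 → after 1×micro: 0 ⇒ (c0=0, c1=0)
macro 4: S0 reads c1=0 → after 3×micro: 0; S1 reads c0=0 → after 1×micro: 0 ⇒ (c0=0, c1=0)
macro 5: S0 reads c1=0 → after 3×micro: 0; S1 reads c0=0 → after 1×micro: 0 ⇒ (c0=0, c1=0)
macro 6: S0 reads c1=0 → after 3×micro: 0; S1 reads c0=0 → after 1×micro: 0 ⇒ (c0=0, c1=0)
macro 7: S0 reads c1=0 → after 3×micro: 0; S1 reads c0=0 → after 1×micro: 0 ⇒ (c0=0, c1=0)
macro 8: S0 reads c1=0 → after 3×micro: 0; S1 reads c0=0 → after 1×micro: 0 ⇒ (c0=0, c1=0)
macro 9: S0 reads c1=0 → after 3×micro: 0; S1 reads c0=0 → after 1×micro: 0 ⇒ (c0=0, c1=0)

c1 at macro-step 4 = 0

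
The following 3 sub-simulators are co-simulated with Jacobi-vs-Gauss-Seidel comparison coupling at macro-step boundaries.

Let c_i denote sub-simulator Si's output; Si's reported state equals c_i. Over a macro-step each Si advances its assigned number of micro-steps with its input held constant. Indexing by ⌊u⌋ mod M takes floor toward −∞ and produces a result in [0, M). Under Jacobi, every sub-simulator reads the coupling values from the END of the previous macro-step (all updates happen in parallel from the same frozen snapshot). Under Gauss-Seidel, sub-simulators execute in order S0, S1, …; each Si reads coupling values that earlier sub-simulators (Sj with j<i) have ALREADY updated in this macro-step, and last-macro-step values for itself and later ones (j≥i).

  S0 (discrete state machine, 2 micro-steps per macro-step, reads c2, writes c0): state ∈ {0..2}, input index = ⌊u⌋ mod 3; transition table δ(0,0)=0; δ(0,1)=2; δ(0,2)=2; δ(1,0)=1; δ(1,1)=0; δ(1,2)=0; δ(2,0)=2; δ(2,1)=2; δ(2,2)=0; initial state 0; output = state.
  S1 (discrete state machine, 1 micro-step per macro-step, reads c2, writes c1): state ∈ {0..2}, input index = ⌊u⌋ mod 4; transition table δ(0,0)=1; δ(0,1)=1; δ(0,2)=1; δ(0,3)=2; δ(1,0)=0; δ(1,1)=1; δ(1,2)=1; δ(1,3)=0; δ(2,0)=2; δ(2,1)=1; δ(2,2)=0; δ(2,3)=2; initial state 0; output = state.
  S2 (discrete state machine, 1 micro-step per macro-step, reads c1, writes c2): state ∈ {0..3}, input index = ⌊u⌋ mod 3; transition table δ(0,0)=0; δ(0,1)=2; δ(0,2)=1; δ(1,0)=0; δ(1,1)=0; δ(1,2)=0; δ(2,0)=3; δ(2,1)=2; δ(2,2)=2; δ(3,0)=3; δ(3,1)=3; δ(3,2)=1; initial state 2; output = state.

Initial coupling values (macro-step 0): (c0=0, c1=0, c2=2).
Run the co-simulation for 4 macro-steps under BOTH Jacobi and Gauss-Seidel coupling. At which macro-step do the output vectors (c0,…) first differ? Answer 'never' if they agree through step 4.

first divergence at macro-step: 1

[Jacobi] macro 1: S0 reads c2=2 → after 2×micro: 0; S1 reads c2=2 → after 1×micro: 1; S2 reads c1=0 → after 1×micro: 3 ⇒ (c0=0, c1=1, c2=3)
[Jacobi] macro 2: S0 reads c2=3 → after 2×micro: 0; S1 reads c2=3 → after 1×micro: 0; S2 reads c1=1 → after 1×micro: 3 ⇒ (c0=0, c1=0, c2=3)
[Jacobi] macro 3: S0 reads c2=3 → after 2×micro: 0; S1 reads c2=3 → after 1×micro: 2; S2 reads c1=0 → after 1×micro: 3 ⇒ (c0=0, c1=2, c2=3)
[Jacobi] macro 4: S0 reads c2=3 → after 2×micro: 0; S1 reads c2=3 → after 1×micro: 2; S2 reads c1=2 → after 1×micro: 1 ⇒ (c0=0, c1=2, c2=1)
[Gauss-Seidel] macro 1: S0 reads c2=2 → after 2×micro: 0; S1 reads c2=2 → after 1×micro: 1; S2 reads c1=1 → after 1×micro: 2 ⇒ (c0=0, c1=1, c2=2)
[Gauss-Seidel] macro 2: S0 reads c2=2 → after 2×micro: 0; S1 reads c2=2 → after 1×micro: 1; S2 reads c1=1 → after 1×micro: 2 ⇒ (c0=0, c1=1, c2=2)
[Gauss-Seidel] macro 3: S0 reads c2=2 → after 2×micro: 0; S1 reads c2=2 → after 1×micro: 1; S2 reads c1=1 → after 1×micro: 2 ⇒ (c0=0, c1=1, c2=2)
[Gauss-Seidel] macro 4: S0 reads c2=2 → after 2×micro: 0; S1 reads c2=2 → after 1×micro: 1; S2 reads c1=1 → after 1×micro: 2 ⇒ (c0=0, c1=1, c2=2)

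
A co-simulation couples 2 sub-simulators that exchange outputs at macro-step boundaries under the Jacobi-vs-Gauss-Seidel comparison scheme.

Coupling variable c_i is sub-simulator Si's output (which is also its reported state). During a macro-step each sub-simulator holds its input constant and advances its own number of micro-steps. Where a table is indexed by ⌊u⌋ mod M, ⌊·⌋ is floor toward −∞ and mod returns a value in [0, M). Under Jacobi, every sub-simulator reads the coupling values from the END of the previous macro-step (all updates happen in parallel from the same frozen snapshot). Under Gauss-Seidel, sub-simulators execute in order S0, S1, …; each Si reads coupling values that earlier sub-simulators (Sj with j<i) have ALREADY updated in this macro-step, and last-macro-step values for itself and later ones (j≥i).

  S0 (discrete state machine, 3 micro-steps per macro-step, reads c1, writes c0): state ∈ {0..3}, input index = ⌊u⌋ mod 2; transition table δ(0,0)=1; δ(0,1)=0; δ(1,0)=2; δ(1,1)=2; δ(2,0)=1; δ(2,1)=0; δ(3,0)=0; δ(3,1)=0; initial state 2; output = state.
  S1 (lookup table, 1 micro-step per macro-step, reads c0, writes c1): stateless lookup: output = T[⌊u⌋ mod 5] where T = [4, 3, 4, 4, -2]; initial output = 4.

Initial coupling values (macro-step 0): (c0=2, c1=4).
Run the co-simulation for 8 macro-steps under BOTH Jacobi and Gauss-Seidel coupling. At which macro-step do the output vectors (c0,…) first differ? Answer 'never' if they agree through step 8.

[Jacobi] macro 1: S0 reads c1=4 → after 3×micro: 1; S1 reads c0=2 → after 1×micro: 4 ⇒ (c0=1, c1=4)
[Jacobi] macro 2: S0 reads c1=4 → after 3×micro: 2; S1 reads c0=1 → after 1×micro: 3 ⇒ (c0=2, c1=3)
[Jacobi] macro 3: S0 reads c1=3 → after 3×micro: 0; S1 reads c0=2 → after 1×micro: 4 ⇒ (c0=0, c1=4)
[Jacobi] macro 4: S0 reads c1=4 → after 3×micro: 1; S1 reads c0=0 → after 1×micro: 4 ⇒ (c0=1, c1=4)
[Jacobi] macro 5: S0 reads c1=4 → after 3×micro: 2; S1 reads c0=1 → after 1×micro: 3 ⇒ (c0=2, c1=3)
[Jacobi] macro 6: S0 reads c1=3 → after 3×micro: 0; S1 reads c0=2 → after 1×micro: 4 ⇒ (c0=0, c1=4)
[Jacobi] macro 7: S0 reads c1=4 → after 3×micro: 1; S1 reads c0=0 → after 1×micro: 4 ⇒ (c0=1, c1=4)
[Jacobi] macro 8: S0 reads c1=4 → after 3×micro: 2; S1 reads c0=1 → after 1×micro: 3 ⇒ (c0=2, c1=3)
[Gauss-Seidel] macro 1: S0 reads c1=4 → after 3×micro: 1; S1 reads c0=1 → after 1×micro: 3 ⇒ (c0=1, c1=3)
[Gauss-Seidel] macro 2: S0 reads c1=3 → after 3×micro: 0; S1 reads c0=0 → after 1×micro: 4 ⇒ (c0=0, c1=4)
[Gauss-Seidel] macro 3: S0 reads c1=4 → after 3×micro: 1; S1 reads c0=1 → after 1×micro: 3 ⇒ (c0=1, c1=3)
[Gauss-Seidel] macro 4: S0 reads c1=3 → after 3×micro: 0; S1 reads c0=0 → after 1×micro: 4 ⇒ (c0=0, c1=4)
[Gauss-Seidel] macro 5: S0 reads c1=4 → after 3×micro: 1; S1 reads c0=1 → after 1×micro: 3 ⇒ (c0=1, c1=3)
[Gauss-Seidel] macro 6: S0 reads c1=3 → after 3×micro: 0; S1 reads c0=0 → after 1×micro: 4 ⇒ (c0=0, c1=4)
[Gauss-Seidel] macro 7: S0 reads c1=4 → after 3×micro: 1; S1 reads c0=1 → after 1×micro: 3 ⇒ (c0=1, c1=3)
[Gauss-Seidel] macro 8: S0 reads c1=3 → after 3×micro: 0; S1 reads c0=0 → after 1×micro: 4 ⇒ (c0=0, c1=4)

first divergence at macro-step: 1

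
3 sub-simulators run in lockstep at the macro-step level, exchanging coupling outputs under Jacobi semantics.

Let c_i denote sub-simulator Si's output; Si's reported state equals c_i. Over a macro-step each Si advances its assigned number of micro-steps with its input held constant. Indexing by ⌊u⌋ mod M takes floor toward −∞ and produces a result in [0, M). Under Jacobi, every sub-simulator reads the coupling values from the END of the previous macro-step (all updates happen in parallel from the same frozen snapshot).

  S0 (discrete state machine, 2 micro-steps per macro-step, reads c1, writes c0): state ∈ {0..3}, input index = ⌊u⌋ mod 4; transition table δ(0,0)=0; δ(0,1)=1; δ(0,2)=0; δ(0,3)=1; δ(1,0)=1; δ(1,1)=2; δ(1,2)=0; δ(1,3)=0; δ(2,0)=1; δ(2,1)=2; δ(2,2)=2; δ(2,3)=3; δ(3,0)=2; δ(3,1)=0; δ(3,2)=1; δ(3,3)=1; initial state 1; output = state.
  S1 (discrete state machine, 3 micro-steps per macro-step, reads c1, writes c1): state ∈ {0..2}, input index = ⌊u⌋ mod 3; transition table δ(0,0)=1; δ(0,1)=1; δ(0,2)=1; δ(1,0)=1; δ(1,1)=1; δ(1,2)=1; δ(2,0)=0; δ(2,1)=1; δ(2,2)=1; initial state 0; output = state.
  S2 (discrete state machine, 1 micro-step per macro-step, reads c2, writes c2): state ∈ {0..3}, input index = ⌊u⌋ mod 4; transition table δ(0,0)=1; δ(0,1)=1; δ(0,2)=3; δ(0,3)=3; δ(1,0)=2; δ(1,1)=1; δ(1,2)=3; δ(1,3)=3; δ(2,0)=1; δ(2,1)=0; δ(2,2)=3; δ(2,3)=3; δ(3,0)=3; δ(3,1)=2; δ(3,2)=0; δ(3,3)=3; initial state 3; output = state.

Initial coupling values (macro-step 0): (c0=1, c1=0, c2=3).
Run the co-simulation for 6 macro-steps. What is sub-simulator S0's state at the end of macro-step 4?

macro 1: S0 reads c1=0 → after 2×micro: 1; S1 reads c1=0 → after 3×micro: 1; S2 reads c2=3 → after 1×micro: 3 ⇒ (c0=1, c1=1, c2=3)
macro 2: S0 reads c1=1 → after 2×micro: 2; S1 reads c1=1 → after 3×micro: 1; S2 reads c2=3 → after 1×micro: 3 ⇒ (c0=2, c1=1, c2=3)
macro 3: S0 reads c1=1 → after 2×micro: 2; S1 reads c1=1 → after 3×micro: 1; S2 reads c2=3 → after 1×micro: 3 ⇒ (c0=2, c1=1, c2=3)
macro 4: S0 reads c1=1 → after 2×micro: 2; S1 reads c1=1 → after 3×micro: 1; S2 reads c2=3 → after 1×micro: 3 ⇒ (c0=2, c1=1, c2=3)
macro 5: S0 reads c1=1 → after 2×micro: 2; S1 reads c1=1 → after 3×micro: 1; S2 reads c2=3 → after 1×micro: 3 ⇒ (c0=2, c1=1, c2=3)
macro 6: S0 reads c1=1 → after 2×micro: 2; S1 reads c1=1 → after 3×micro: 1; S2 reads c2=3 → after 1×micro: 3 ⇒ (c0=2, c1=1, c2=3)

S0 state at macro-step 4 = 2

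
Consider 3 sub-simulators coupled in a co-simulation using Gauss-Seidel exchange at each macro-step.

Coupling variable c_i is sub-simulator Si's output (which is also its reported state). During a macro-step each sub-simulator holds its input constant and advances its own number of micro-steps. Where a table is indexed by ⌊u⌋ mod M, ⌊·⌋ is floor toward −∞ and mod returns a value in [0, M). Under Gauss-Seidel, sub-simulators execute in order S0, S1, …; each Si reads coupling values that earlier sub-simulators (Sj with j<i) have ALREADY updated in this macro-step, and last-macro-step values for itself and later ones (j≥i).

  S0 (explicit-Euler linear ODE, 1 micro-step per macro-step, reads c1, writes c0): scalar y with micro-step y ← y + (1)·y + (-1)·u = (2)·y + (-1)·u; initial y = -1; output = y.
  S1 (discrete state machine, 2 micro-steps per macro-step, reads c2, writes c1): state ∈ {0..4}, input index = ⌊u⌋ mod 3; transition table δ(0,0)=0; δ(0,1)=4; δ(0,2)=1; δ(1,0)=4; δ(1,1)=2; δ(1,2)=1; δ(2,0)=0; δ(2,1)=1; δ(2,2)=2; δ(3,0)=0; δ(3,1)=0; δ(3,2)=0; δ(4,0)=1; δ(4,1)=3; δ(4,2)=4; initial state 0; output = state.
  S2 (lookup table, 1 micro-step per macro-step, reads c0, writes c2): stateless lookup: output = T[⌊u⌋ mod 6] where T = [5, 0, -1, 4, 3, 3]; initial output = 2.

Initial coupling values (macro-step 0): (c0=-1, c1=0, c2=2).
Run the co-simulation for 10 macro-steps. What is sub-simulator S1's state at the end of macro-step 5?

macro 1: S0 reads c1=0 → after 1×micro: -2; S1 reads c2=2 → after 2×micro: 1; S2 reads c0=-2 → after 1×micro: 3 ⇒ (c0=-2, c1=1, c2=3)
macro 2: S0 reads c1=1 → after 1×micro: -5; S1 reads c2=3 → after 2×micro: 1; S2 reads c0=-5 → after 1×micro: 0 ⇒ (c0=-5, c1=1, c2=0)
macro 3: S0 reads c1=1 → after 1×micro: -11; S1 reads c2=0 → after 2×micro: 1; S2 reads c0=-11 → after 1×micro: 0 ⇒ (c0=-11, c1=1, c2=0)
macro 4: S0 reads c1=1 → after 1×micro: -23; S1 reads c2=0 → after 2×micro: 1; S2 reads c0=-23 → after 1×micro: 0 ⇒ (c0=-23, c1=1, c2=0)
macro 5: S0 reads c1=1 → after 1×micro: -47; S1 reads c2=0 → after 2×micro: 1; S2 reads c0=-47 → after 1×micro: 0 ⇒ (c0=-47, c1=1, c2=0)
macro 6: S0 reads c1=1 → after 1×micro: -95; S1 reads c2=0 → after 2×micro: 1; S2 reads c0=-95 → after 1×micro: 0 ⇒ (c0=-95, c1=1, c2=0)
macro 7: S0 reads c1=1 → after 1×micro: -191; S1 reads c2=0 → after 2×micro: 1; S2 reads c0=-191 → after 1×micro: 0 ⇒ (c0=-191, c1=1, c2=0)
macro 8: S0 reads c1=1 → after 1×micro: -383; S1 reads c2=0 → after 2×micro: 1; S2 reads c0=-383 → after 1×micro: 0 ⇒ (c0=-383, c1=1, c2=0)
macro 9: S0 reads c1=1 → after 1×micro: -767; S1 reads c2=0 → after 2×micro: 1; S2 reads c0=-767 → after 1×micro: 0 ⇒ (c0=-767, c1=1, c2=0)
macro 10: S0 reads c1=1 → after 1×micro: -1535; S1 reads c2=0 → after 2×micro: 1; S2 reads c0=-1535 → after 1×micro: 0 ⇒ (c0=-1535, c1=1, c2=0)

S1 state at macro-step 5 = 1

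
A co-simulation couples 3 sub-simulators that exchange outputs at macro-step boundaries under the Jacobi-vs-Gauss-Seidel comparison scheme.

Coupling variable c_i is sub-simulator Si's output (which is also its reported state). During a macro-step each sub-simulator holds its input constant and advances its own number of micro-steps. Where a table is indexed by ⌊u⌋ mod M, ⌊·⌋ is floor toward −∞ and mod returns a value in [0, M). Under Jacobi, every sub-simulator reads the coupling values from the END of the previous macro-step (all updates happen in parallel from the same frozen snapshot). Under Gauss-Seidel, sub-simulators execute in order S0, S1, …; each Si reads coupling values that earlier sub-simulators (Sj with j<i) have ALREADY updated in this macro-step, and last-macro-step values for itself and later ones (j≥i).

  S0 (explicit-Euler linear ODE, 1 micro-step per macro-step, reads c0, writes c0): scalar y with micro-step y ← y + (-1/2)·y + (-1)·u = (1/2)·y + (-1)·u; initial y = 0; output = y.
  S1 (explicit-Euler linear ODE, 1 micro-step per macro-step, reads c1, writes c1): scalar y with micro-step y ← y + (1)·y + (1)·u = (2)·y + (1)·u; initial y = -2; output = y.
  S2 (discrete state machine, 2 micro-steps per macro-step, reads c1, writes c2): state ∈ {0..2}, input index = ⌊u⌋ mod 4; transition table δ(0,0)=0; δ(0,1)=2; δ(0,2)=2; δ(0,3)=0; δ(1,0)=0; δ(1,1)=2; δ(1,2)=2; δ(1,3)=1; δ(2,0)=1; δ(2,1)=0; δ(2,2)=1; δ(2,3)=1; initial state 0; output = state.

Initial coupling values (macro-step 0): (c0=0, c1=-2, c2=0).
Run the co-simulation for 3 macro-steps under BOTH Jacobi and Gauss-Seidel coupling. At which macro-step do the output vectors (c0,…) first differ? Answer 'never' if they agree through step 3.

[Jacobi] macro 1: S0 reads c0=0 → after 1×micro: 0; S1 reads c1=-2 → after 1×micro: -6; S2 reads c1=-2 → after 2×micro: 1 ⇒ (c0=0, c1=-6, c2=1)
[Jacobi] macro 2: S0 reads c0=0 → after 1×micro: 0; S1 reads c1=-6 → after 1×micro: -18; S2 reads c1=-6 → after 2×micro: 1 ⇒ (c0=0, c1=-18, c2=1)
[Jacobi] macro 3: S0 reads c0=0 → after 1×micro: 0; S1 reads c1=-18 → after 1×micro: -54; S2 reads c1=-18 → after 2×micro: 1 ⇒ (c0=0, c1=-54, c2=1)
[Gauss-Seidel] macro 1: S0 reads c0=0 → after 1×micro: 0; S1 reads c1=-2 → after 1×micro: -6; S2 reads c1=-6 → after 2×micro: 1 ⇒ (c0=0, c1=-6, c2=1)
[Gauss-Seidel] macro 2: S0 reads c0=0 → after 1×micro: 0; S1 reads c1=-6 → after 1×micro: -18; S2 reads c1=-18 → after 2×micro: 1 ⇒ (c0=0, c1=-18, c2=1)
[Gauss-Seidel] macro 3: S0 reads c0=0 → after 1×micro: 0; S1 reads c1=-18 → after 1×micro: -54; S2 reads c1=-54 → after 2×micro: 1 ⇒ (c0=0, c1=-54, c2=1)

first divergence at macro-step: never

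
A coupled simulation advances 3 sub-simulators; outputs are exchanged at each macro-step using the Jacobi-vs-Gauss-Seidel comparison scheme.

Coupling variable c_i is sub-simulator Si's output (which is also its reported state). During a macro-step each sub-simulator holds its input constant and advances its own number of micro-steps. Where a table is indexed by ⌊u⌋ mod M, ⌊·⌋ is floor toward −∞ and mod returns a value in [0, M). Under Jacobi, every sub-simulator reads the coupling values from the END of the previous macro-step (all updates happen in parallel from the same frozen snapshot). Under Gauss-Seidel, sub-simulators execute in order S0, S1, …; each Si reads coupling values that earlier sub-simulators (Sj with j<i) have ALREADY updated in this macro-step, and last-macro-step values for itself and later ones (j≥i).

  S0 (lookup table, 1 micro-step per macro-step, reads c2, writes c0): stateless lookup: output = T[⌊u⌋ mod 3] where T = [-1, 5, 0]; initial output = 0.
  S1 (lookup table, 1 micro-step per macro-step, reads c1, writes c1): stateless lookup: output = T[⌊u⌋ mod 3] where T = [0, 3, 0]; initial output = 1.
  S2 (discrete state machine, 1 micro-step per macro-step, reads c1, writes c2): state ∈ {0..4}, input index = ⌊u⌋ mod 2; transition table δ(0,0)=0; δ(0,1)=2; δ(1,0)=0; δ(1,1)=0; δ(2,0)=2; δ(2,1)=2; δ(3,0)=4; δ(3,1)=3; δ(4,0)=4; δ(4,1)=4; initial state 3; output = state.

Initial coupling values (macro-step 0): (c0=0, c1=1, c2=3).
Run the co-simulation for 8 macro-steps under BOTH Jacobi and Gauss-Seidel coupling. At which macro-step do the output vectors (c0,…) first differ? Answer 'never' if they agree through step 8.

first divergence at macro-step: 2

[Jacobi] macro 1: S0 reads c2=3 → after 1×micro: -1; S1 reads c1=1 → after 1×micro: 3; S2 reads c1=1 → after 1×micro: 3 ⇒ (c0=-1, c1=3, c2=3)
[Jacobi] macro 2: S0 reads c2=3 → after 1×micro: -1; S1 reads c1=3 → after 1×micro: 0; S2 reads c1=3 → after 1×micro: 3 ⇒ (c0=-1, c1=0, c2=3)
[Jacobi] macro 3: S0 reads c2=3 → after 1×micro: -1; S1 reads c1=0 → after 1×micro: 0; S2 reads c1=0 → after 1×micro: 4 ⇒ (c0=-1, c1=0, c2=4)
[Jacobi] macro 4: S0 reads c2=4 → after 1×micro: 5; S1 reads c1=0 → after 1×micro: 0; S2 reads c1=0 → after 1×micro: 4 ⇒ (c0=5, c1=0, c2=4)
[Jacobi] macro 5: S0 reads c2=4 → after 1×micro: 5; S1 reads c1=0 → after 1×micro: 0; S2 reads c1=0 → after 1×micro: 4 ⇒ (c0=5, c1=0, c2=4)
[Jacobi] macro 6: S0 reads c2=4 → after 1×micro: 5; S1 reads c1=0 → after 1×micro: 0; S2 reads c1=0 → after 1×micro: 4 ⇒ (c0=5, c1=0, c2=4)
[Jacobi] macro 7: S0 reads c2=4 → after 1×micro: 5; S1 reads c1=0 → after 1×micro: 0; S2 reads c1=0 → after 1×micro: 4 ⇒ (c0=5, c1=0, c2=4)
[Jacobi] macro 8: S0 reads c2=4 → after 1×micro: 5; S1 reads c1=0 → after 1×micro: 0; S2 reads c1=0 → after 1×micro: 4 ⇒ (c0=5, c1=0, c2=4)
[Gauss-Seidel] macro 1: S0 reads c2=3 → after 1×micro: -1; S1 reads c1=1 → after 1×micro: 3; S2 reads c1=3 → after 1×micro: 3 ⇒ (c0=-1, c1=3, c2=3)
[Gauss-Seidel] macro 2: S0 reads c2=3 → after 1×micro: -1; S1 reads c1=3 → after 1×micro: 0; S2 reads c1=0 → after 1×micro: 4 ⇒ (c0=-1, c1=0, c2=4)
[Gauss-Seidel] macro 3: S0 reads c2=4 → after 1×micro: 5; S1 reads c1=0 → after 1×micro: 0; S2 reads c1=0 → after 1×micro: 4 ⇒ (c0=5, c1=0, c2=4)
[Gauss-Seidel] macro 4: S0 reads c2=4 → after 1×micro: 5; S1 reads c1=0 → after 1×micro: 0; S2 reads c1=0 → after 1×micro: 4 ⇒ (c0=5, c1=0, c2=4)
[Gauss-Seidel] macro 5: S0 reads c2=4 → after 1×micro: 5; S1 reads c1=0 → after 1×micro: 0; S2 reads c1=0 → after 1×micro: 4 ⇒ (c0=5, c1=0, c2=4)
[Gauss-Seidel] macro 6: S0 reads c2=4 → after 1×micro: 5; S1 reads c1=0 → after 1×micro: 0; S2 reads c1=0 → after 1×micro: 4 ⇒ (c0=5, c1=0, c2=4)
[Gauss-Seidel] macro 7: S0 reads c2=4 → after 1×micro: 5; S1 reads c1=0 → after 1×micro: 0; S2 reads c1=0 → after 1×micro: 4 ⇒ (c0=5, c1=0, c2=4)
[Gauss-Seidel] macro 8: S0 reads c2=4 → after 1×micro: 5; S1 reads c1=0 → after 1×micro: 0; S2 reads c1=0 → after 1×micro: 4 ⇒ (c0=5, c1=0, c2=4)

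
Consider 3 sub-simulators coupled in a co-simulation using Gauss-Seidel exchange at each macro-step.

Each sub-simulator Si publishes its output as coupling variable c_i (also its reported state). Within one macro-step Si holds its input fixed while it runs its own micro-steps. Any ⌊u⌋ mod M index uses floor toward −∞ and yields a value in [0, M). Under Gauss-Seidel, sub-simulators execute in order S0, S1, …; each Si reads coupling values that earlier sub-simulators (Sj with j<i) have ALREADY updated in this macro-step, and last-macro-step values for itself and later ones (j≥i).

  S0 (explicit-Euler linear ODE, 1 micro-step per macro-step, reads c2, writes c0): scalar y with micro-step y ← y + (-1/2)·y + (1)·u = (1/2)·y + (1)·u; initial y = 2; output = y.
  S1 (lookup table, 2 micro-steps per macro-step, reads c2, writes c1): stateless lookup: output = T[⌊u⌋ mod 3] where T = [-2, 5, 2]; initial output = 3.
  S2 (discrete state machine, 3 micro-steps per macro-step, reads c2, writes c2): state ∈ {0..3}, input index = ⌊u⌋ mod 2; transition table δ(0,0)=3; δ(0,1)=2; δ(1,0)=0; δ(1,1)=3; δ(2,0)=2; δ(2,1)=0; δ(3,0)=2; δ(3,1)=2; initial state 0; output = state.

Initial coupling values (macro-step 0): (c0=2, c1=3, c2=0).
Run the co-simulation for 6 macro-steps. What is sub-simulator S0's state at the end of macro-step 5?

S0 state at macro-step 5 = 61/16

macro 1: S0 reads c2=0 → after 1×micro: 1; S1 reads c2=0 → after 2×micro: -2; S2 reads c2=0 → after 3×micro: 2 ⇒ (c0=1, c1=-2, c2=2)
macro 2: S0 reads c2=2 → after 1×micro: 5/2; S1 reads c2=2 → after 2×micro: 2; S2 reads c2=2 → after 3×micro: 2 ⇒ (c0=5/2, c1=2, c2=2)
macro 3: S0 reads c2=2 → after 1×micro: 13/4; S1 reads c2=2 → after 2×micro: 2; S2 reads c2=2 → after 3×micro: 2 ⇒ (c0=13/4, c1=2, c2=2)
macro 4: S0 reads c2=2 → after 1×micro: 29/8; S1 reads c2=2 → after 2×micro: 2; S2 reads c2=2 → after 3×micro: 2 ⇒ (c0=29/8, c1=2, c2=2)
macro 5: S0 reads c2=2 → after 1×micro: 61/16; S1 reads c2=2 → after 2×micro: 2; S2 reads c2=2 → after 3×micro: 2 ⇒ (c0=61/16, c1=2, c2=2)
macro 6: S0 reads c2=2 → after 1×micro: 125/32; S1 reads c2=2 → after 2×micro: 2; S2 reads c2=2 → after 3×micro: 2 ⇒ (c0=125/32, c1=2, c2=2)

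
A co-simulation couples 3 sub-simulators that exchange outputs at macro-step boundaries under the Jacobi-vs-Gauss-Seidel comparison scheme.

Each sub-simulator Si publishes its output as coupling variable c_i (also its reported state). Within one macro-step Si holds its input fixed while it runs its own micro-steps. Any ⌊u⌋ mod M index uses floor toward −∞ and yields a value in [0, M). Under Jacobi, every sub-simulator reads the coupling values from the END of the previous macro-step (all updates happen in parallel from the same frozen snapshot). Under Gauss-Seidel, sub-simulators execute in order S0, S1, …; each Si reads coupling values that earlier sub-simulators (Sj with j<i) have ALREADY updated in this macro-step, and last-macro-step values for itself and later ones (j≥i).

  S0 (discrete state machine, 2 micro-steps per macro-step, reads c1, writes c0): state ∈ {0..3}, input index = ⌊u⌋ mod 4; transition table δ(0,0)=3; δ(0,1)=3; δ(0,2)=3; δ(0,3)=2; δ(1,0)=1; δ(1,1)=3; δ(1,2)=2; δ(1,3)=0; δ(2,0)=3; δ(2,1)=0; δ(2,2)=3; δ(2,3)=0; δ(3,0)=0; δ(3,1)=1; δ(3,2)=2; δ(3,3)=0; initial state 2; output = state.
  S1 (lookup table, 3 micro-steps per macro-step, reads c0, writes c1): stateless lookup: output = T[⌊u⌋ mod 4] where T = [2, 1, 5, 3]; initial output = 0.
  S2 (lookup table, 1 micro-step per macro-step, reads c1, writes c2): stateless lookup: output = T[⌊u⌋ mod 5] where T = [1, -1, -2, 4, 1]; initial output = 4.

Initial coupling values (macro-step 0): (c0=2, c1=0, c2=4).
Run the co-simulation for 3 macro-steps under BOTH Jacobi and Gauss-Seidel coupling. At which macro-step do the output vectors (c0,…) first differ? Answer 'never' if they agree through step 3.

first divergence at macro-step: 1

[Jacobi] macro 1: S0 reads c1=0 → after 2×micro: 0; S1 reads c0=2 → after 3×micro: 5; S2 reads c1=0 → after 1×micro: 1 ⇒ (c0=0, c1=5, c2=1)
[Jacobi] macro 2: S0 reads c1=5 → after 2×micro: 1; S1 reads c0=0 → after 3×micro: 2; S2 reads c1=5 → after 1×micro: 1 ⇒ (c0=1, c1=2, c2=1)
[Jacobi] macro 3: S0 reads c1=2 → after 2×micro: 3; S1 reads c0=1 → after 3×micro: 1; S2 reads c1=2 → after 1×micro: -2 ⇒ (c0=3, c1=1, c2=-2)
[Gauss-Seidel] macro 1: S0 reads c1=0 → after 2×micro: 0; S1 reads c0=0 → after 3×micro: 2; S2 reads c1=2 → after 1×micro: -2 ⇒ (c0=0, c1=2, c2=-2)
[Gauss-Seidel] macro 2: S0 reads c1=2 → after 2×micro: 2; S1 reads c0=2 → after 3×micro: 5; S2 reads c1=5 → after 1×micro: 1 ⇒ (c0=2, c1=5, c2=1)
[Gauss-Seidel] macro 3: S0 reads c1=5 → after 2×micro: 3; S1 reads c0=3 → after 3×micro: 3; S2 reads c1=3 → after 1×micro: 4 ⇒ (c0=3, c1=3, c2=4)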